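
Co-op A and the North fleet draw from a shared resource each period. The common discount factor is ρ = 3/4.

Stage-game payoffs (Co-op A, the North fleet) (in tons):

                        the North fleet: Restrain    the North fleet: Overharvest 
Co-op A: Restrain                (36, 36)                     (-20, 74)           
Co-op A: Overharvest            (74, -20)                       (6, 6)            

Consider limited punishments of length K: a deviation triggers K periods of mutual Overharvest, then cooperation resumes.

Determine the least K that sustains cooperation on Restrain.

2

IC: ρ(1−ρ^K)/(1−ρ) ≥ (74−36)/(36−6) = 19/15.
With ρ = 3/4: need 1 − ρ^K ≥ 19/15·(1−3/4)/(3/4), i.e. ρ^K ≤ 0.5778.
Since (3/4)^1 = 0.7500 and (3/4)^2 = 0.5625, the smallest such K is 2.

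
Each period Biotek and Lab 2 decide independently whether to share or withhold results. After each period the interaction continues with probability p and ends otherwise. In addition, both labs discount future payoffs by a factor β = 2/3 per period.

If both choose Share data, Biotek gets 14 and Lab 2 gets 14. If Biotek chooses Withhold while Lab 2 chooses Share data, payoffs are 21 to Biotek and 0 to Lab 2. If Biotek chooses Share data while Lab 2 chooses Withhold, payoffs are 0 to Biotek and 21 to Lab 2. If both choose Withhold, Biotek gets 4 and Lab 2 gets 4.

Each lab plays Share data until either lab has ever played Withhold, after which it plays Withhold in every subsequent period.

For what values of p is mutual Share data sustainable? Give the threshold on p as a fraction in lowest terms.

21/34

Expected continuation weight on next period's payoff is β·p = 2/3·p, which plays the role of the discount factor.
Cooperation requires 2/3·p ≥ (21−14)/(21−4) = 7/17, hence p ≥ 21/34.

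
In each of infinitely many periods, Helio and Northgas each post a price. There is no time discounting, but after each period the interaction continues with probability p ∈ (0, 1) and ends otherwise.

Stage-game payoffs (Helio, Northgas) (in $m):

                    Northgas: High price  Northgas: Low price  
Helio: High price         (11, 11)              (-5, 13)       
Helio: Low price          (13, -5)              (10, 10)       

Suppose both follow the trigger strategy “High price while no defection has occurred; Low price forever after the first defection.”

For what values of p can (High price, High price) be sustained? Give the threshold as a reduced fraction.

Expected cooperation value is 11 + p·11 + p²·11 + … = 11/(1−p); deviation gives 13 + p·10/(1−p).
11 ≥ 13(1−p) + 10p ⇒ 3p ≥ 2 ⇒ p ≥ 2/3.

2/3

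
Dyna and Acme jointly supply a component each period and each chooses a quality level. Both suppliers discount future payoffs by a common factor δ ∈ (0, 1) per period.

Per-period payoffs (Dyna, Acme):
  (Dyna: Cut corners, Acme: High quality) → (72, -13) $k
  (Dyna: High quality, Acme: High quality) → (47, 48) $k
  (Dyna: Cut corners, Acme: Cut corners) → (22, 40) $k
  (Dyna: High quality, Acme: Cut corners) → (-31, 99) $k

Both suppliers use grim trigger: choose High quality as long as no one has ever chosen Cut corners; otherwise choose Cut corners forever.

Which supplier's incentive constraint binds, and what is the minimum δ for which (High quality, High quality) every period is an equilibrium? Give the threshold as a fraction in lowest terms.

Dyna: cooperation gives 47 each period; deviation gives 72 once then 22 forever.
  47/(1−δ) ≥ 72 + 22δ/(1−δ) ⇒ δ ≥ 25/50 = 1/2.
Acme: cooperation gives 48 each period; deviation gives 99 once then 40 forever.
  δ ≥ 51/59.
Both must hold, so the binding constraint is Acme's: δ ≥ 51/59.

Acme; δ ≥ 51/59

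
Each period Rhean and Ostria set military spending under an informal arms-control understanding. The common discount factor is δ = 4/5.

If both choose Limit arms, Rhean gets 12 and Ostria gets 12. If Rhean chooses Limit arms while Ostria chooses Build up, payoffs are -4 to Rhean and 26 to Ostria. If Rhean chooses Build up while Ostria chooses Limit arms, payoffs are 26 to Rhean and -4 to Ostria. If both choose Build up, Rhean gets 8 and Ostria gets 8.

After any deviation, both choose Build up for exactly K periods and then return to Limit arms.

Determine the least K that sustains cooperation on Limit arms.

No profitable deviation requires (12−8)(δ+…+δ^K) ≥ 26−12, i.e. δ+…+δ^K ≥ 7/2 ≈ 3.5000.
With δ = 4/5, the partial sums are K=1: 0.8000, K=2: 1.4400, …, K=8: 3.3289, K=9: 3.4631, K=10: 3.5705.
K = 10 is the first length at which the sum reaches 3.5000.

10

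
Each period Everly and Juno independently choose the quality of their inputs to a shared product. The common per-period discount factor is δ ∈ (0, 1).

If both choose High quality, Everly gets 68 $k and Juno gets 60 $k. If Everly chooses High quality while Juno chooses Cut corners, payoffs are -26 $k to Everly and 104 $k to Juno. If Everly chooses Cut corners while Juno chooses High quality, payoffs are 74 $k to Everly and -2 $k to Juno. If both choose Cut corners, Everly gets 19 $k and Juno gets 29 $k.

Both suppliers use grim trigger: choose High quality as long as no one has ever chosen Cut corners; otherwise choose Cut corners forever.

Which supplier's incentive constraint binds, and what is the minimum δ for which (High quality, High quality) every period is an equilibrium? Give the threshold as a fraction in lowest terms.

Juno; δ ≥ 44/75

Everly: cooperation gives 68 each period; deviation gives 74 once then 19 forever.
  68/(1−δ) ≥ 74 + 19δ/(1−δ) ⇒ δ ≥ 6/55.
Juno: cooperation gives 60 each period; deviation gives 104 once then 29 forever.
  δ ≥ 44/75.
Both must hold, so the binding constraint is Juno's: δ ≥ 44/75.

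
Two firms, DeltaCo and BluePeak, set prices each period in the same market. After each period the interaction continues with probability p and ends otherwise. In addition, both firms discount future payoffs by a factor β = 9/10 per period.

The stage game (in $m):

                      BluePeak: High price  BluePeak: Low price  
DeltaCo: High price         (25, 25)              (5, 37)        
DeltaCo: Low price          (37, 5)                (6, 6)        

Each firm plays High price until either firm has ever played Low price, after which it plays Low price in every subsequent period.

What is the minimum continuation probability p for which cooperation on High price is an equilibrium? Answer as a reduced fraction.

40/93

With continuation probability p and discount β, the effective per-period discount factor is βp.
Grim-trigger IC: βp ≥ (37−25)/(37−6) = 12/31.
So p ≥ (12/31)/(9/10) = 40/93.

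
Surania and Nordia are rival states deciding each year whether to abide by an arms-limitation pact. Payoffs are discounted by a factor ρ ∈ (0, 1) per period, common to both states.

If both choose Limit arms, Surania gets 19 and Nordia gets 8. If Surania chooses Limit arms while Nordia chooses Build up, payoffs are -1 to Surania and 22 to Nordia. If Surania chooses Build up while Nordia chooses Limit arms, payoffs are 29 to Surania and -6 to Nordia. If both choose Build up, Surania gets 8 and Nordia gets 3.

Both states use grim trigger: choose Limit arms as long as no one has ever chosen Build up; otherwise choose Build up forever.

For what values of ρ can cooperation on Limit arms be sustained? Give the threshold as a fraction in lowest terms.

Surania's threshold: (29−19)/(29−8) = 10/21.
Nordia's threshold: (22−8)/(22−3) = 14/19.
10/21 < 14/19, so Nordia binds and ρ* = 14/19.

14/19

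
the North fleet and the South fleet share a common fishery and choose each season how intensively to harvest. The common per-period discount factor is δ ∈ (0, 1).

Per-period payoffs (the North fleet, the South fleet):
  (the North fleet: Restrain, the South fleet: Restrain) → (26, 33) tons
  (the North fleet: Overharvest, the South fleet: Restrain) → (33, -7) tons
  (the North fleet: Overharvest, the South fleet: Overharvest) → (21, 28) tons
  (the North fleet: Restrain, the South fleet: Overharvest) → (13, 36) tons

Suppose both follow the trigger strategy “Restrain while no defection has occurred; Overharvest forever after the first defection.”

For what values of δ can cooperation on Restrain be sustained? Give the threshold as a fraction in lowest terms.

For the North fleet: deviation gain 33−26 = 7, per-period punishment loss 26−21 = 5. IC gives δ ≥ 7/12.
For the South fleet: gain 3, loss 5 per period, so δ ≥ 3/8.
The tighter constraint is the North fleet's, so cooperation needs δ ≥ 7/12.

7/12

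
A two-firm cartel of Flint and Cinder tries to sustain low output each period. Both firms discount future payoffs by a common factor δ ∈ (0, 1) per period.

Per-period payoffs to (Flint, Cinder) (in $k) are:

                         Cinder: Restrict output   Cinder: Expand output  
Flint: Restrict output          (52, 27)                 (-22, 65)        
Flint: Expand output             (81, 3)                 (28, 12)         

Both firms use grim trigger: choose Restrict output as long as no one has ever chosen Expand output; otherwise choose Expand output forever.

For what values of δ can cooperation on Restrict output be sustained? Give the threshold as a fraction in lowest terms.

38/53

Flint: cooperation gives 52 each period; deviation gives 81 once then 28 forever.
  52/(1−δ) ≥ 81 + 28δ/(1−δ) ⇒ δ ≥ 29/53.
Cinder: cooperation gives 27 each period; deviation gives 65 once then 12 forever.
  δ ≥ 38/53.
Both must hold, so the binding constraint is Cinder's: δ ≥ 38/53.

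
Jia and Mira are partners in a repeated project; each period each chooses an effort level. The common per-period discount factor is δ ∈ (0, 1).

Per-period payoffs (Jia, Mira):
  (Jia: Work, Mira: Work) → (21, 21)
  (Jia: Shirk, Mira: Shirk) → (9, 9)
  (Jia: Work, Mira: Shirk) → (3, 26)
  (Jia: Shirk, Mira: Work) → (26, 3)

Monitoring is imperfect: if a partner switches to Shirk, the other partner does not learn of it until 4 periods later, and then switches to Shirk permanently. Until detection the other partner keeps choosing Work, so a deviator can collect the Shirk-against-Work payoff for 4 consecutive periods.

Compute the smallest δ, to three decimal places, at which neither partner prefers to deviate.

Deviating for the 4 undetected periods gains 26−21 = 5 per period over cooperation, then loses 21−9 = 12 per period forever once punishment starts.
Gain: 5(1 + δ + … + δ^3); loss: 12·δ^4/(1−δ).
No profitable deviation ⇔ 5(1−δ^4) ≤ 12·δ^4, i.e. δ^4 ≥ 5/(5+12) = 5/17.
Hence δ ≥ (5/17)^(1/4) ≈ 0.736.

0.736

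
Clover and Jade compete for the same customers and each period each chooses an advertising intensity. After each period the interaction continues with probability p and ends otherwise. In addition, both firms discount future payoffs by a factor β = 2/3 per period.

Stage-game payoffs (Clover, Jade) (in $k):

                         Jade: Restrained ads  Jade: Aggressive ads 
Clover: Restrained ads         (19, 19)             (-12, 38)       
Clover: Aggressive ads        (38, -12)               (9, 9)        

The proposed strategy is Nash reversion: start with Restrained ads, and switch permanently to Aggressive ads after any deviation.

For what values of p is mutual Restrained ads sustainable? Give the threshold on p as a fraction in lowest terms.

Expected continuation weight on next period's payoff is β·p = 2/3·p, which plays the role of the discount factor.
Cooperation requires 2/3·p ≥ (38−19)/(38−9) = 19/29, hence p ≥ 57/58.

57/58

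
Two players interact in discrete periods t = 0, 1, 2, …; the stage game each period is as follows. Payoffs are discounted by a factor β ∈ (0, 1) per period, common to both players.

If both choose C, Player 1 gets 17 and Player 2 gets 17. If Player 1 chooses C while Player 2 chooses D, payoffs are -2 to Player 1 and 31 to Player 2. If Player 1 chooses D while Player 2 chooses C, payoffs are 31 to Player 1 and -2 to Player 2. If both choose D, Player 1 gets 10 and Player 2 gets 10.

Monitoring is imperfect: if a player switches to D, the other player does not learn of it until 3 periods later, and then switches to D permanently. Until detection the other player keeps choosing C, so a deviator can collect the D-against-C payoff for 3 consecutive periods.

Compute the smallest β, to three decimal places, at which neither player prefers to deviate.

0.874

A deviator earns 31 for 3 periods, then 10 forever; cooperating earns 17 forever. Multiplying the IC by (1−β):
17 ≥ 31(1−β^3) + 10β^3, so 21·β^3 ≥ 14 and β^3 ≥ 2/3.
β ≥ (2/3)^(1/3) ≈ 0.874.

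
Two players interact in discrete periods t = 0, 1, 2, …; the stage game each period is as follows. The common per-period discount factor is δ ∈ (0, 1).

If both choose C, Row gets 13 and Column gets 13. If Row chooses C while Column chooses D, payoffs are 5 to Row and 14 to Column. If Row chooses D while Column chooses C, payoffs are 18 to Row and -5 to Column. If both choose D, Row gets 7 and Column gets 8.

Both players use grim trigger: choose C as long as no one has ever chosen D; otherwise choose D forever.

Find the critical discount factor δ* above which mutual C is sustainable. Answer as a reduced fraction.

For Row: deviation gain 18−13 = 5, per-period punishment loss 13−7 = 6. IC gives δ ≥ 5/11.
For Column: gain 1, loss 5 per period, so δ ≥ 1/6.
The tighter constraint is Row's, so cooperation needs δ ≥ 5/11.

5/11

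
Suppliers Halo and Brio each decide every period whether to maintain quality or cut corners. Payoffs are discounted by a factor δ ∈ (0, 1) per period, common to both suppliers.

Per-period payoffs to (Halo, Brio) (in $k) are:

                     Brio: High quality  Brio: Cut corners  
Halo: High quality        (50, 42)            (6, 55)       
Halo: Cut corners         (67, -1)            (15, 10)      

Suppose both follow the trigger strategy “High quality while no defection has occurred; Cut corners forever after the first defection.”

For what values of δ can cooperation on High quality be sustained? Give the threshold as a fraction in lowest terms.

17/52

For Halo: deviation gain 67−50 = 17, per-period punishment loss 50−15 = 35. IC gives δ ≥ 17/52.
For Brio: gain 13, loss 32 per period, so δ ≥ 13/45.
The tighter constraint is Halo's, so cooperation needs δ ≥ 17/52.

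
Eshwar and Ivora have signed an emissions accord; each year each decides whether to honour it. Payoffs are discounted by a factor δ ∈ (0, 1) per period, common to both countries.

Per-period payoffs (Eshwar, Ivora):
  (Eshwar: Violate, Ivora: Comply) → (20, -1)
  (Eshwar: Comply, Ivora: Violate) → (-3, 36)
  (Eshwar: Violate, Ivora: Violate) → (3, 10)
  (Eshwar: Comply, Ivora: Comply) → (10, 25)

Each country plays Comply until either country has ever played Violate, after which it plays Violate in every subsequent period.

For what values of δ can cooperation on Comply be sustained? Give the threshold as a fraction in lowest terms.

10/17

For Eshwar: deviation gain 20−10 = 10, per-period punishment loss 10−3 = 7. IC gives δ ≥ 10/17.
For Ivora: gain 11, loss 15 per period, so δ ≥ 11/26.
The tighter constraint is Eshwar's, so cooperation needs δ ≥ 10/17.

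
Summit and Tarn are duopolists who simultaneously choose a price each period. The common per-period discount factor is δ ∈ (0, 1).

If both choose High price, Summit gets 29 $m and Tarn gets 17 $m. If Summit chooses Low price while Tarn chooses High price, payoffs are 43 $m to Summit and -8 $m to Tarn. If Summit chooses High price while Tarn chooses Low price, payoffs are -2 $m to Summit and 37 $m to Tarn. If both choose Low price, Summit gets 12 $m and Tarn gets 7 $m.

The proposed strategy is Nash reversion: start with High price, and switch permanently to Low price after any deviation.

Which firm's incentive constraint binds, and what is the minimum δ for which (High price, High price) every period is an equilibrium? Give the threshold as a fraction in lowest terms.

Summit: cooperation gives 29 each period; deviation gives 43 once then 12 forever.
  29/(1−δ) ≥ 43 + 12δ/(1−δ) ⇒ δ ≥ 14/31.
Tarn: cooperation gives 17 each period; deviation gives 37 once then 7 forever.
  δ ≥ 20/30 = 2/3.
Both must hold, so the binding constraint is Tarn's: δ ≥ 2/3.

Tarn; δ ≥ 2/3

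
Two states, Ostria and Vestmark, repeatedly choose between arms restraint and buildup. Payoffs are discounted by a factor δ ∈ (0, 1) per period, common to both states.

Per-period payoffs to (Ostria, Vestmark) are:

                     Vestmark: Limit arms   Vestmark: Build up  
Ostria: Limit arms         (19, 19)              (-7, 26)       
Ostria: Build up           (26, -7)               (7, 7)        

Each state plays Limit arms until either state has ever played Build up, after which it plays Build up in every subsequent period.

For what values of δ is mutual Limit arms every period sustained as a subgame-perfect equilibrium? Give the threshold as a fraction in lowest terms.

7/19

Cooperation forever yields 19 each period: 19/(1−δ).
Deviating yields 26 once, then 7 forever: 26 + 7δ/(1−δ).
No profitable deviation requires 19/(1−δ) ≥ 26 + 7δ/(1−δ).
Multiplying by (1−δ): 19 ≥ 26(1−δ) + 7δ = 26 − 19δ.
So 19δ ≥ 7, i.e. δ ≥ 7/19.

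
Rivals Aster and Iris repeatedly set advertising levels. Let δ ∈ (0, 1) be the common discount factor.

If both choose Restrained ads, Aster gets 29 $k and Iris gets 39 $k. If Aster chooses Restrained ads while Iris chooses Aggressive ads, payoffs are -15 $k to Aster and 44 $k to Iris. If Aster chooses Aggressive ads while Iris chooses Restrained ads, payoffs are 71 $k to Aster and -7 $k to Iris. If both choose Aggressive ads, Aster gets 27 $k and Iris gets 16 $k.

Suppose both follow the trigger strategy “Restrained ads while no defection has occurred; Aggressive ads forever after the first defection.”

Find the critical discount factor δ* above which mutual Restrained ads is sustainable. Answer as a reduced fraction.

Aster's threshold: (71−29)/(71−27) = 21/22.
Iris's threshold: (44−39)/(44−16) = 5/28.
21/22 > 5/28, so Aster binds and δ* = 21/22.

21/22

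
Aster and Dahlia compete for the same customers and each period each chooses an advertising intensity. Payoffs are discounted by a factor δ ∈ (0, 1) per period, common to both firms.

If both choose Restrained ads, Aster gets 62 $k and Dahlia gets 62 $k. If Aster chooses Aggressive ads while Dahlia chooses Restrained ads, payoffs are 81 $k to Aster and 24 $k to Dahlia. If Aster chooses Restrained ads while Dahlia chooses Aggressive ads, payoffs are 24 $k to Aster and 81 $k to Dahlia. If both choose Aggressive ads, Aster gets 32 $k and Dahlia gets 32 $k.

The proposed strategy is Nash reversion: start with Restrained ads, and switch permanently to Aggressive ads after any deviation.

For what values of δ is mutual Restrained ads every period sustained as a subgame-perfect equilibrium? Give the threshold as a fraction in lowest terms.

19/49

Cooperation forever yields 62 each period: 62/(1−δ).
Deviating yields 81 once, then 32 forever: 81 + 32δ/(1−δ).
No profitable deviation requires 62/(1−δ) ≥ 81 + 32δ/(1−δ).
Multiplying by (1−δ): 62 ≥ 81(1−δ) + 32δ = 81 − 49δ.
So 49δ ≥ 19, i.e. δ ≥ 19/49.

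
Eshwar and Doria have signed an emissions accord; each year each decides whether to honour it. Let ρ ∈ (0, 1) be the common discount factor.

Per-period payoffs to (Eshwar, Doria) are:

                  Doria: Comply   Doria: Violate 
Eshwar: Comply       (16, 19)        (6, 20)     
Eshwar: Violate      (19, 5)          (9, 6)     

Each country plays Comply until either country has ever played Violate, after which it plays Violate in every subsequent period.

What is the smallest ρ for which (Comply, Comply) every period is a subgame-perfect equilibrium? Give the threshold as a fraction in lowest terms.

3/10

Eshwar's threshold: (19−16)/(19−9) = 3/10.
Doria's threshold: (20−19)/(20−6) = 1/14.
3/10 > 1/14, so Eshwar binds and ρ* = 3/10.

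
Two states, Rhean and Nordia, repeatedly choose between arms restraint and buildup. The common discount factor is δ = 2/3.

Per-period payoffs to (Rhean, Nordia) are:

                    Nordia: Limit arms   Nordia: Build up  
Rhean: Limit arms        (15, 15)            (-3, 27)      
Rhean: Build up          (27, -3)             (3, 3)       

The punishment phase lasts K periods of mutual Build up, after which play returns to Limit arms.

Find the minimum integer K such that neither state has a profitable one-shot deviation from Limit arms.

No profitable deviation requires (15−3)(δ+…+δ^K) ≥ 27−15, i.e. δ+…+δ^K ≥ 1 ≈ 1.0000.
With δ = 2/3, the partial sums are K=1: 0.6667, K=2: 1.1111.
K = 2 is the first length at which the sum reaches 1.0000.

2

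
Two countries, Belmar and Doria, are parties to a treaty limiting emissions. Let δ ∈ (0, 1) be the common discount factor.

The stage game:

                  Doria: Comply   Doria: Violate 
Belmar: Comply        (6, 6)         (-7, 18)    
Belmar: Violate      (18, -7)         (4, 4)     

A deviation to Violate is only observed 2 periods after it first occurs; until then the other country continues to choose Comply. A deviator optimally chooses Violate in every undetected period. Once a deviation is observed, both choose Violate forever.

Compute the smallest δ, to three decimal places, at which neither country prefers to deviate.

0.926

The best deviation is to choose Violate for all 2 undetected periods, earning 18 each, then 4 forever once detected.
Deviation value: 18(1−δ^2)/(1−δ) + 4δ^2/(1−δ); cooperation value: 6/(1−δ).
IC: 6 ≥ 18(1−δ^2) + 4δ^2 = 18 − 14δ^2.
So δ^2 ≥ 12/14 = 6/7, giving δ ≥ (6/7)^(1/2) ≈ 0.926.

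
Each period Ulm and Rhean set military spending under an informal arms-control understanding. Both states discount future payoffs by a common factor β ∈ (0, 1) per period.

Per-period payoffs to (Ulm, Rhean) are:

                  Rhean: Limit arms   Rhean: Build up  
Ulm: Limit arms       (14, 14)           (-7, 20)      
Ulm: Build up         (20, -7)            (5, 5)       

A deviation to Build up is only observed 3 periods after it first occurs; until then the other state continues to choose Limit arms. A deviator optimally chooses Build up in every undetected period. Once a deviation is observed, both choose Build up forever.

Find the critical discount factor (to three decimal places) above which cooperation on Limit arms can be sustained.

Deviating for the 3 undetected periods gains 20−14 = 6 per period over cooperation, then loses 14−5 = 9 per period forever once punishment starts.
Gain: 6(1 + β + … + β^2); loss: 9·β^3/(1−β).
No profitable deviation ⇔ 6(1−β^3) ≤ 9·β^3, i.e. β^3 ≥ 6/(6+9) = 2/5.
Hence β ≥ (2/5)^(1/3) ≈ 0.737.

0.737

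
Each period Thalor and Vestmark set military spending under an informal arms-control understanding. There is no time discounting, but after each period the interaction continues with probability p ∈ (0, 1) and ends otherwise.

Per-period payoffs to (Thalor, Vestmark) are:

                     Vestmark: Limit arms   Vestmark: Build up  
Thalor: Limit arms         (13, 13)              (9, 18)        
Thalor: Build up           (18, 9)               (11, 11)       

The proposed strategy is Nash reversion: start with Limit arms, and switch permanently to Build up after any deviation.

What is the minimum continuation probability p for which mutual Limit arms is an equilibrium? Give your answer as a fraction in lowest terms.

5/7

With no time discounting, the continuation probability p plays the role of the discount factor.
Grim-trigger IC: 13/(1−p) ≥ 18 + 11p/(1−p) ⇒ p ≥ (18−13)/(18−11) = 5/7.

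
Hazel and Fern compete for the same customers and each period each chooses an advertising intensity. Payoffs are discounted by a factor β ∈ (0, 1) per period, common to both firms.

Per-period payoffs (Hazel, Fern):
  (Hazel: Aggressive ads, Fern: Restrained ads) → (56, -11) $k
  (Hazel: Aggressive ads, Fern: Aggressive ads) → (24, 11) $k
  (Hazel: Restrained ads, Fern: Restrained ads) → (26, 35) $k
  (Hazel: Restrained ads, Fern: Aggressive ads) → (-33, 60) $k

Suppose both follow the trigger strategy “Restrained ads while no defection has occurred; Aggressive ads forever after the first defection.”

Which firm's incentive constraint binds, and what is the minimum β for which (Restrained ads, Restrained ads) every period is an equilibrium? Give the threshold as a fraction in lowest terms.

Hazel; β ≥ 15/16

Hazel: cooperation gives 26 each period; deviation gives 56 once then 24 forever.
  26/(1−β) ≥ 56 + 24β/(1−β) ⇒ β ≥ 30/32 = 15/16.
Fern: cooperation gives 35 each period; deviation gives 60 once then 11 forever.
  β ≥ 25/49.
Both must hold, so the binding constraint is Hazel's: β ≥ 15/16.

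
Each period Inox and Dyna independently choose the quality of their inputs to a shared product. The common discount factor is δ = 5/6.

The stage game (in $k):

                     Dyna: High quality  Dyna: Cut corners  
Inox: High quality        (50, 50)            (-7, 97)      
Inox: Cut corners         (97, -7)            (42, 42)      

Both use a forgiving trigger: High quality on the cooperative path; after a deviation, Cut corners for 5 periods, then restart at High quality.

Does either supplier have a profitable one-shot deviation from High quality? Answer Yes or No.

Yes

Comparing payoff streams over the 6 periods until play realigns: cooperate → 50(1+δ+…+δ^5); deviate → 97 + 42(δ+…+δ^5).
Cooperation is sustained iff (50−42)(δ+…+δ^5) ≥ 97−50.
δ+…+δ^5 = 5/6·(1−(5/6)^5)/(1−5/6) = 2.9906, and (97−50)/(50−42) = 5.8750.
2.9906 < 5.8750, so cooperation is not sustainable.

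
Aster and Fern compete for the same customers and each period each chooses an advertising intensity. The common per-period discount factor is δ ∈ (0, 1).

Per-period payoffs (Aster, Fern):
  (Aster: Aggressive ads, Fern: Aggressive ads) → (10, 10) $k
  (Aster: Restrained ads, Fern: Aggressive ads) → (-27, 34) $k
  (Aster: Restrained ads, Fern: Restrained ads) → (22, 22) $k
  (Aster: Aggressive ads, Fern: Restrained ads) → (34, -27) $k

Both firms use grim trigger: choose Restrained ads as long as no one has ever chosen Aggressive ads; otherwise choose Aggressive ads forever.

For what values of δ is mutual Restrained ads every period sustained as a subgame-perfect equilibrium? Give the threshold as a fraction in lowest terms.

1/2

Under grim trigger the critical discount factor is (T−C)/(T−P) with T = 34, C = 22, P = 10.
δ* = (34−22)/(34−10) = 12/24 = 1/2.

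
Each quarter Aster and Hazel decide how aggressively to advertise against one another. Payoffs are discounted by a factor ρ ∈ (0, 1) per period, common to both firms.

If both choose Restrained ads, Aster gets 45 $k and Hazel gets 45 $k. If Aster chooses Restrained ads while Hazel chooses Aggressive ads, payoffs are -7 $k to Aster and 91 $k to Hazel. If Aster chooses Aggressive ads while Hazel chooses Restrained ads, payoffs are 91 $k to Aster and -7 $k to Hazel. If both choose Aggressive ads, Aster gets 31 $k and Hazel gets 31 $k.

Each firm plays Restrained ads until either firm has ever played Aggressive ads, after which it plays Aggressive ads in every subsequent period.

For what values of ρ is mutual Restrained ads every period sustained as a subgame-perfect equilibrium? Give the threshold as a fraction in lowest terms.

23/30

45/(1−ρ) ≥ 91 + 31ρ/(1−ρ)
45 ≥ 91 − 60ρ
ρ ≥ 46/60 = 23/30.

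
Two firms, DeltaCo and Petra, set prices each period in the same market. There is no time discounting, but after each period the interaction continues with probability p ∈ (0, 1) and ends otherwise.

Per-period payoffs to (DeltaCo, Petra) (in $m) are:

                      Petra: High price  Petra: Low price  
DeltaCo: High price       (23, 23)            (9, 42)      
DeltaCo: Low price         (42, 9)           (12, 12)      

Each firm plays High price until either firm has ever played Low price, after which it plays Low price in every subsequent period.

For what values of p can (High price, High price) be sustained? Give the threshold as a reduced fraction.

19/30

With no time discounting, the continuation probability p plays the role of the discount factor.
Grim-trigger IC: 23/(1−p) ≥ 42 + 12p/(1−p) ⇒ p ≥ (42−23)/(42−12) = 19/30.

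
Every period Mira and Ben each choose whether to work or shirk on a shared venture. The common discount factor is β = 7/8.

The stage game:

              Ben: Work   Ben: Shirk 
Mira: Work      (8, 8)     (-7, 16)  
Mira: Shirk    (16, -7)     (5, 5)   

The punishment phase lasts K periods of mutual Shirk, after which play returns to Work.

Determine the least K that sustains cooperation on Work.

Need Σ_{k=1}^{K} β^k ≥ (16−8)/(8−5) = 2.6667 at β = 7/8.
At K = 3 the sum is 2.3105 < 2.6667; at K = 4 it is 2.8967 ≥ 2.6667.
So the minimum punishment length is K = 4.

4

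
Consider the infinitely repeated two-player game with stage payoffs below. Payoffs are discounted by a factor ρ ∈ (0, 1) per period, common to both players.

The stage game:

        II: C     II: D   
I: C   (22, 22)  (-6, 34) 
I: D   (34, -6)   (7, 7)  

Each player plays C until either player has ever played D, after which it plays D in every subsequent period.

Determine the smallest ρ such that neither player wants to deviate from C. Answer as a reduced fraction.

Cooperation forever yields 22 each period: 22/(1−ρ).
Deviating yields 34 once, then 7 forever: 34 + 7ρ/(1−ρ).
No profitable deviation requires 22/(1−ρ) ≥ 34 + 7ρ/(1−ρ).
Multiplying by (1−ρ): 22 ≥ 34(1−ρ) + 7ρ = 34 − 27ρ.
So 27ρ ≥ 12, i.e. ρ ≥ 12/27 = 4/9.

4/9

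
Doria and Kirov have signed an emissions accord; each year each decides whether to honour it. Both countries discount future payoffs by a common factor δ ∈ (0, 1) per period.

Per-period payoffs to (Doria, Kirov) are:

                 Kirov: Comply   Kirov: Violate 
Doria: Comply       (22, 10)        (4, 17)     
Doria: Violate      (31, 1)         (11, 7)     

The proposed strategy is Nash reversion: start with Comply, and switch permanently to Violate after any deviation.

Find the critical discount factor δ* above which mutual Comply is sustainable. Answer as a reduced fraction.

7/10

For Doria: deviation gain 31−22 = 9, per-period punishment loss 22−11 = 11. IC gives δ ≥ 9/20.
For Kirov: gain 7, loss 3 per period, so δ ≥ 7/10.
The tighter constraint is Kirov's, so cooperation needs δ ≥ 7/10.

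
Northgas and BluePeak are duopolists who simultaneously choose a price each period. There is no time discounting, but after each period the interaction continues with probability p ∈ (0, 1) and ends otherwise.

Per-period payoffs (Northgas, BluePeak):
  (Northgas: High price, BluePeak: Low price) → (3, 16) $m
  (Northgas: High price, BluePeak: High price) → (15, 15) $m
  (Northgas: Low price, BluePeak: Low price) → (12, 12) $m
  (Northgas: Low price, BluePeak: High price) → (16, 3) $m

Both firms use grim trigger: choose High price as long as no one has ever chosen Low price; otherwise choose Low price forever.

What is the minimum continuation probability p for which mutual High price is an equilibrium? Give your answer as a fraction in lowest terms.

1/4

Expected cooperation value is 15 + p·15 + p²·15 + … = 15/(1−p); deviation gives 16 + p·12/(1−p).
15 ≥ 16(1−p) + 12p ⇒ 4p ≥ 1 ⇒ p ≥ 1/4.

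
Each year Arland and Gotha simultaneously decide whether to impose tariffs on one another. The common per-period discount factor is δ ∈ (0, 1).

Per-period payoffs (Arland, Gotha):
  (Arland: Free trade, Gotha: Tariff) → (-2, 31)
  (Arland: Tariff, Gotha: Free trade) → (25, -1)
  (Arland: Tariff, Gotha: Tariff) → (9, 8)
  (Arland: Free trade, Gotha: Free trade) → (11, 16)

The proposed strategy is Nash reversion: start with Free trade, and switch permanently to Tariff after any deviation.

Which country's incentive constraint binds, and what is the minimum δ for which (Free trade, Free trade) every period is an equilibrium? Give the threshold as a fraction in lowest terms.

Arland: cooperation gives 11 each period; deviation gives 25 once then 9 forever.
  11/(1−δ) ≥ 25 + 9δ/(1−δ) ⇒ δ ≥ 14/16 = 7/8.
Gotha: cooperation gives 16 each period; deviation gives 31 once then 8 forever.
  δ ≥ 15/23.
Both must hold, so the binding constraint is Arland's: δ ≥ 7/8.

Arland; δ ≥ 7/8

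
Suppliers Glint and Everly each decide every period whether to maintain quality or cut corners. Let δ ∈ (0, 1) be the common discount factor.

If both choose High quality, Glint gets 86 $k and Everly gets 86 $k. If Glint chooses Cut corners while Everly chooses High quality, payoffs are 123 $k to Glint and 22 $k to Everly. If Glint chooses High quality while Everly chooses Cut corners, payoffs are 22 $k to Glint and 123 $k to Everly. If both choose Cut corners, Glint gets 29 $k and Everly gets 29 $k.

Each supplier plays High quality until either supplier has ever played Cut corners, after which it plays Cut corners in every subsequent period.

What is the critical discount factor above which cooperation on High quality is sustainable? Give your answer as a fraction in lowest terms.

Cooperation forever yields 86 each period: 86/(1−δ).
Deviating yields 123 once, then 29 forever: 123 + 29δ/(1−δ).
No profitable deviation requires 86/(1−δ) ≥ 123 + 29δ/(1−δ).
Multiplying by (1−δ): 86 ≥ 123(1−δ) + 29δ = 123 − 94δ.
So 94δ ≥ 37, i.e. δ ≥ 37/94.

37/94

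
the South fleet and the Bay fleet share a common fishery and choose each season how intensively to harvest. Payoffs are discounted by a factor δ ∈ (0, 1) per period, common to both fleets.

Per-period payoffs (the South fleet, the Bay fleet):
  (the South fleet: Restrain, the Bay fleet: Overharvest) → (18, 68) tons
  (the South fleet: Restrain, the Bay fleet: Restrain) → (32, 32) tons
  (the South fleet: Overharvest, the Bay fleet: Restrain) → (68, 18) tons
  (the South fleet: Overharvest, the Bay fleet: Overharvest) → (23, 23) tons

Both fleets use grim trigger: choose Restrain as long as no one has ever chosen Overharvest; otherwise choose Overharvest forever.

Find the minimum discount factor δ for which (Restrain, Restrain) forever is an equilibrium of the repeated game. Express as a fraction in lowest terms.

4/5

32/(1−δ) ≥ 68 + 23δ/(1−δ)
32 ≥ 68 − 45δ
δ ≥ 36/45 = 4/5.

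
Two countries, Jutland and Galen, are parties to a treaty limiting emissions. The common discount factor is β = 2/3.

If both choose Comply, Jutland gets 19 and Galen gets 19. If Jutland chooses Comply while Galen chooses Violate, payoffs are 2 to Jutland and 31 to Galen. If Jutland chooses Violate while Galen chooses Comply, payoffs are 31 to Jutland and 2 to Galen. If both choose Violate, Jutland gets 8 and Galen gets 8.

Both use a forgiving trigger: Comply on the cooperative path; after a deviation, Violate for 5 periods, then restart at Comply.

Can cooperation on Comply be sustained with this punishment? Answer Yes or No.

A one-shot deviation gives 31 now, then 8 for 5 periods, then back to 19.
Gain from deviating: (31−19) today; loss: (19−8) in each of the next 5 periods.
No-deviation condition: (19−8)(β+…+β^5) ≥ 31−19, i.e. β+…+β^5 ≥ 12/11.
At β = 2/3: β+…+β^5 = 1.7366 ≥ 1.0909.
So cooperation is sustainable.

Yes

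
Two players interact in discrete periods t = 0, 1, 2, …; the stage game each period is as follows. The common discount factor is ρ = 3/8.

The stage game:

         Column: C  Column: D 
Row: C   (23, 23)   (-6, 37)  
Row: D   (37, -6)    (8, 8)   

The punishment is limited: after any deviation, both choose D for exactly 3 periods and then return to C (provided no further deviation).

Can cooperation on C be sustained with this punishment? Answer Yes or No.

A one-shot deviation gives 37 now, then 8 for 3 periods, then back to 23.
Gain from deviating: (37−23) today; loss: (23−8) in each of the next 3 periods.
No-deviation condition: (23−8)(ρ+…+ρ^3) ≥ 37−23, i.e. ρ+…+ρ^3 ≥ 14/15.
At ρ = 3/8: ρ+…+ρ^3 = 0.5684 < 0.9333.
So cooperation is not sustainable.

No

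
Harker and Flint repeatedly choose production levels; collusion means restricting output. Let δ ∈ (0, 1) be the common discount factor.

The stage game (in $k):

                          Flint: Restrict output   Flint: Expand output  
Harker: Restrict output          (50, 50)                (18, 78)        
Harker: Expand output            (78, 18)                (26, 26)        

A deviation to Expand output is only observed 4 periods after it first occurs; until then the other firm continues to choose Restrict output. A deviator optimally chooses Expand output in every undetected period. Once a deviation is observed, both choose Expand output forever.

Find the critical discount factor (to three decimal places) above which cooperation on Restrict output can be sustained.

The best deviation is to choose Expand output for all 4 undetected periods, earning 78 each, then 26 forever once detected.
Deviation value: 78(1−δ^4)/(1−δ) + 26δ^4/(1−δ); cooperation value: 50/(1−δ).
IC: 50 ≥ 78(1−δ^4) + 26δ^4 = 78 − 52δ^4.
So δ^4 ≥ 28/52 = 7/13, giving δ ≥ (7/13)^(1/4) ≈ 0.857.

0.857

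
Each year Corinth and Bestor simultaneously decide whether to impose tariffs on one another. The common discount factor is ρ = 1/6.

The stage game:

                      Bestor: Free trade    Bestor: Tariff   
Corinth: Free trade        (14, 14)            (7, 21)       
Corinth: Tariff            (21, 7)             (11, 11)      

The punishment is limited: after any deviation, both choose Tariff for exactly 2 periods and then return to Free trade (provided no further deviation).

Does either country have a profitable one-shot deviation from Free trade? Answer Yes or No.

A one-shot deviation gives 21 now, then 11 for 2 periods, then back to 14.
Gain from deviating: (21−14) today; loss: (14−11) in each of the next 2 periods.
No-deviation condition: (14−11)(ρ+…+ρ^2) ≥ 21−14, i.e. ρ+…+ρ^2 ≥ 7/3.
At ρ = 1/6: ρ+…+ρ^2 = 0.1944 < 2.3333.
So cooperation is not sustainable.

Yes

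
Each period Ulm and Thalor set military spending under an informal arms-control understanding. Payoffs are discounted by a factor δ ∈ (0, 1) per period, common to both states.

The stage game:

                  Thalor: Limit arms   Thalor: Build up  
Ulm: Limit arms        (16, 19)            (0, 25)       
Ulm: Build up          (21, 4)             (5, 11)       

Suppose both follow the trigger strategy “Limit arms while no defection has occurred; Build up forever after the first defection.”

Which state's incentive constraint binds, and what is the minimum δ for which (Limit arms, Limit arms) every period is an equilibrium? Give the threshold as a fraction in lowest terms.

Thalor; δ ≥ 3/7

Ulm's threshold: (21−16)/(21−5) = 5/16.
Thalor's threshold: (25−19)/(25−11) = 3/7.
5/16 < 3/7, so Thalor binds and δ* = 3/7.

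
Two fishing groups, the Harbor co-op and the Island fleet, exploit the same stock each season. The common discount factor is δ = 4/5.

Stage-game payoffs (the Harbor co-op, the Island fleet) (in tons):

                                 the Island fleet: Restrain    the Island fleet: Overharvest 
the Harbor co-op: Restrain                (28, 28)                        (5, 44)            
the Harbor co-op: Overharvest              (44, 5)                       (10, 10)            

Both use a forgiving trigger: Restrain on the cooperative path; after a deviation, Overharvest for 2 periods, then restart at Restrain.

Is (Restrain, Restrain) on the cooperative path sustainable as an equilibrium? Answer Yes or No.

Yes

A one-shot deviation gives 44 now, then 10 for 2 periods, then back to 28.
Gain from deviating: (44−28) today; loss: (28−10) in each of the next 2 periods.
No-deviation condition: (28−10)(δ+…+δ^2) ≥ 44−28, i.e. δ+…+δ^2 ≥ 8/9.
At δ = 4/5: δ+…+δ^2 = 1.4400 ≥ 0.8889.
So cooperation is sustainable.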